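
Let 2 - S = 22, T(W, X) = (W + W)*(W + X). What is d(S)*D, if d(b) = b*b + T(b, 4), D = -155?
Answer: -161200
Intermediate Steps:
T(W, X) = 2*W*(W + X) (T(W, X) = (2*W)*(W + X) = 2*W*(W + X))
S = -20 (S = 2 - 1*22 = 2 - 22 = -20)
d(b) = b² + 2*b*(4 + b) (d(b) = b*b + 2*b*(b + 4) = b² + 2*b*(4 + b))
d(S)*D = -20*(8 + 3*(-20))*(-155) = -20*(8 - 60)*(-155) = -20*(-52)*(-155) = 1040*(-155) = -161200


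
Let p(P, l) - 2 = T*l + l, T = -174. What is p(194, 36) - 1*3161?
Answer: -9387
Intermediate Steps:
p(P, l) = 2 - 173*l (p(P, l) = 2 + (-174*l + l) = 2 - 173*l)
p(194, 36) - 1*3161 = (2 - 173*36) - 1*3161 = (2 - 6228) - 3161 = -6226 - 3161 = -9387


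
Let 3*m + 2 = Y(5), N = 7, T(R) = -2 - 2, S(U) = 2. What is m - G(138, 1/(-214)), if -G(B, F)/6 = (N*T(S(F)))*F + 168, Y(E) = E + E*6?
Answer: 109117/107 ≈ 1019.8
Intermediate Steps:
T(R) = -4
Y(E) = 7*E (Y(E) = E + 6*E = 7*E)
m = 11 (m = -⅔ + (7*5)/3 = -⅔ + (⅓)*35 = -⅔ + 35/3 = 11)
G(B, F) = -1008 + 168*F (G(B, F) = -6*((7*(-4))*F + 168) = -6*(-28*F + 168) = -6*(168 - 28*F) = -1008 + 168*F)
m - G(138, 1/(-214)) = 11 - (-1008 + 168/(-214)) = 11 - (-1008 + 168*(-1/214)) = 11 - (-1008 - 84/107) = 11 - 1*(-107940/107) = 11 + 107940/107 = 109117/107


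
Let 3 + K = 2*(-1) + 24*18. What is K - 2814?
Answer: -2387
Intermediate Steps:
K = 427 (K = -3 + (2*(-1) + 24*18) = -3 + (-2 + 432) = -3 + 430 = 427)
K - 2814 = 427 - 2814 = -2387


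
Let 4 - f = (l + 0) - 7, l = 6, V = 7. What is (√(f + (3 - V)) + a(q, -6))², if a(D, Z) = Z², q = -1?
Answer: 1369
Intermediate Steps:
f = 5 (f = 4 - ((6 + 0) - 7) = 4 - (6 - 7) = 4 - 1*(-1) = 4 + 1 = 5)
(√(f + (3 - V)) + a(q, -6))² = (√(5 + (3 - 1*7)) + (-6)²)² = (√(5 + (3 - 7)) + 36)² = (√(5 - 4) + 36)² = (√1 + 36)² = (1 + 36)² = 37² = 1369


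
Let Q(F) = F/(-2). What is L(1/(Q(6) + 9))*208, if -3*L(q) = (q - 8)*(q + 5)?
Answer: 75764/27 ≈ 2806.1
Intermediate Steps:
Q(F) = -F/2 (Q(F) = F*(-1/2) = -F/2)
L(q) = -(-8 + q)*(5 + q)/3 (L(q) = -(q - 8)*(q + 5)/3 = -(-8 + q)*(5 + q)/3)
L(1/(Q(6) + 9))*208 = (40/3 + 1/(-1/2*6 + 9) - 1/(3*(-1/2*6 + 9)**2))*208 = (40/3 + 1/(-3 + 9) - 1/(3*(-3 + 9)**2))*208 = (40/3 + 1/6 - (1/6)**2/3)*208 = (40/3 + 1/6 - 1/3*1/36)*208 = (40/3 + 1/6 - 1/108)*208 = (1457/108)*208 = 75764/27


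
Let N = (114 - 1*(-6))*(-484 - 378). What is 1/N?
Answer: -1/103440 ≈ -9.6674e-6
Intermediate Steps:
N = -103440 (N = (114 + 6)*(-862) = 120*(-862) = -103440)
1/N = 1/(-103440) = -1/103440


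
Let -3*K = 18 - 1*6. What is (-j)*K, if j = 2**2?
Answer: 16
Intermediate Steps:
K = -4 (K = -(18 - 1*6)/3 = -(18 - 6)/3 = -1/3*12 = -4)
j = 4
(-j)*K = -1*4*(-4) = -4*(-4) = 16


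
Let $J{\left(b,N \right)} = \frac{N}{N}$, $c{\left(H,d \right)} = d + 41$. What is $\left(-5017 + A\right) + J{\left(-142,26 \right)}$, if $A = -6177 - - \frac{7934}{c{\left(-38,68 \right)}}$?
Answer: $- \frac{1212103}{109} \approx -11120.0$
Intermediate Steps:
$c{\left(H,d \right)} = 41 + d$
$A = - \frac{665359}{109}$ ($A = -6177 - - \frac{7934}{41 + 68} = -6177 - - \frac{7934}{109} = -6177 + \frac{7934}{109} = - \frac{665359}{109} \approx -6104.2$)
$J{\left(b,N \right)} = 1$
$\left(-5017 + A\right) + J{\left(-142,26 \right)} = \left(-5017 - \frac{665359}{109}\right) + 1 = - \frac{1212212}{109} + 1 = - \frac{1212103}{109}$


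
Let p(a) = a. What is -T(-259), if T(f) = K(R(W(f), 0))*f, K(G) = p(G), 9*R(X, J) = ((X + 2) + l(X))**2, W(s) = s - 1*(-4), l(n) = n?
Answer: 66838576/9 ≈ 7.4265e+6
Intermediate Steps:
W(s) = 4 + s (W(s) = s + 4 = 4 + s)
R(X, J) = (2 + 2*X)**2/9 (R(X, J) = ((X + 2) + X)**2/9 = ((2 + X) + X)**2/9 = (2 + 2*X)**2/9)
K(G) = G
T(f) = 4*f*(5 + f)**2/9 (T(f) = (4*(1 + (4 + f))**2/9)*f = (4*(5 + f)**2/9)*f = 4*f*(5 + f)**2/9)
-T(-259) = -4*(-259)*(5 - 259)**2/9 = -4*(-259)*(-254)**2/9 = -4*(-259)*64516/9 = -1*(-66838576/9) = 66838576/9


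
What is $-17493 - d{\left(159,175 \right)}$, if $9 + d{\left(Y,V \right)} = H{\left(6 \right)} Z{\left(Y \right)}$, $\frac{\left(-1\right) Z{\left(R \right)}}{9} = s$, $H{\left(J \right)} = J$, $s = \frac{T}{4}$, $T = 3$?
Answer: $- \frac{34887}{2} \approx -17444.0$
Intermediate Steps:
$s = \frac{3}{4} \approx 0.75$
$Z{\left(R \right)} = - \frac{27}{4}$ ($Z{\left(R \right)} = \left(-9\right) \frac{3}{4} = - \frac{27}{4}$)
$d{\left(Y,V \right)} = - \frac{99}{2}$ ($d{\left(Y,V \right)} = -9 + 6 \left(- \frac{27}{4}\right) = -9 - \frac{81}{2} = - \frac{99}{2}$)
$-17493 - d{\left(159,175 \right)} = -17493 - - \frac{99}{2} = -17493 + \frac{99}{2} = - \frac{34887}{2}$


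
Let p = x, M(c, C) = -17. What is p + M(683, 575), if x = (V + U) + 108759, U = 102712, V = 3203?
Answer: 214657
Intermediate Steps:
x = 214674 (x = (3203 + 102712) + 108759 = 105915 + 108759 = 214674)
p = 214674
p + M(683, 575) = 214674 - 17 = 214657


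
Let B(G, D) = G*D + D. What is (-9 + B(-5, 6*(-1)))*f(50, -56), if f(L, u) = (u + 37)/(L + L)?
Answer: -57/20 ≈ -2.8500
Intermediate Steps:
B(G, D) = D + D*G (B(G, D) = D*G + D = D + D*G)
f(L, u) = (37 + u)/(2*L) (f(L, u) = (37 + u)/((2*L)) = (37 + u)*(1/(2*L)) = (37 + u)/(2*L))
(-9 + B(-5, 6*(-1)))*f(50, -56) = (-9 + (6*(-1))*(1 - 5))*((½)*(37 - 56)/50) = (-9 - 6*(-4))*((½)*(1/50)*(-19)) = (-9 + 24)*(-19/100) = 15*(-19/100) = -57/20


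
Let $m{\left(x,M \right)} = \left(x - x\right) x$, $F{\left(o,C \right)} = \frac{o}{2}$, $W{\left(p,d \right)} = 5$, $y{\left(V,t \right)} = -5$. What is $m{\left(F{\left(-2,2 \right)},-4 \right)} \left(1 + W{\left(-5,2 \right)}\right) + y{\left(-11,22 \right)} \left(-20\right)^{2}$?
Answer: $-2000$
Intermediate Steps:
$F{\left(o,C \right)} = \frac{o}{2}$ ($F{\left(o,C \right)} = o \frac{1}{2} = \frac{o}{2}$)
$m{\left(x,M \right)} = 0$ ($m{\left(x,M \right)} = 0 x = 0$)
$m{\left(F{\left(-2,2 \right)},-4 \right)} \left(1 + W{\left(-5,2 \right)}\right) + y{\left(-11,22 \right)} \left(-20\right)^{2} = 0 \left(1 + 5\right) - 5 \left(-20\right)^{2} = 0 \cdot 6 - 2000 = 0 - 2000 = -2000$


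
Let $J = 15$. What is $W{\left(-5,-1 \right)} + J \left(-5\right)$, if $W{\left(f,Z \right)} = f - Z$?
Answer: $-79$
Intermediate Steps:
$W{\left(-5,-1 \right)} + J \left(-5\right) = \left(-5 - -1\right) + 15 \left(-5\right) = \left(-5 + 1\right) - 75 = -4 - 75 = -79$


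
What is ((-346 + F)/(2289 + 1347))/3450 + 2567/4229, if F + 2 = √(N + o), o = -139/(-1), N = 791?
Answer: 2683290809/4420785150 + √930/12544200 ≈ 0.60697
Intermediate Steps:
o = 139 (o = -139*(-1) = 139)
F = -2 + √930 (F = -2 + √(791 + 139) = -2 + √930 ≈ 28.496)
((-346 + F)/(2289 + 1347))/3450 + 2567/4229 = ((-346 + (-2 + √930))/(2289 + 1347))/3450 + 2567/4229 = ((-348 + √930)/3636)*(1/3450) + 2567*(1/4229) = ((-348 + √930)*(1/3636))*(1/3450) + 2567/4229 = (-29/303 + √930/3636)*(1/3450) + 2567/4229 = (-29/1045350 + √930/12544200) + 2567/4229 = 2683290809/4420785150 + √930/12544200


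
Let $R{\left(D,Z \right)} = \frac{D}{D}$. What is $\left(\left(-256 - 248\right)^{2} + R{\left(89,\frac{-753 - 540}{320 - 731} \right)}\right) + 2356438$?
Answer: $2610455$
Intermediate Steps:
$R{\left(D,Z \right)} = 1$
$\left(\left(-256 - 248\right)^{2} + R{\left(89,\frac{-753 - 540}{320 - 731} \right)}\right) + 2356438 = \left(\left(-256 - 248\right)^{2} + 1\right) + 2356438 = \left(\left(-504\right)^{2} + 1\right) + 2356438 = \left(254016 + 1\right) + 2356438 = 254017 + 2356438 = 2610455$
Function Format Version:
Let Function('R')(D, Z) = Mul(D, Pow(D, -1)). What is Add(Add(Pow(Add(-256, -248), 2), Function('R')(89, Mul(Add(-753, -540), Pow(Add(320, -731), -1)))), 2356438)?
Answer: 2610455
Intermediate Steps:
Function('R')(D, Z) = 1
Add(Add(Pow(Add(-256, -248), 2), Function('R')(89, Mul(Add(-753, -540), Pow(Add(320, -731), -1)))), 2356438) = Add(Add(Pow(Add(-256, -248), 2), 1), 2356438) = Add(Add(Pow(-504, 2), 1), 2356438) = Add(Add(254016, 1), 2356438) = Add(254017, 2356438) = 2610455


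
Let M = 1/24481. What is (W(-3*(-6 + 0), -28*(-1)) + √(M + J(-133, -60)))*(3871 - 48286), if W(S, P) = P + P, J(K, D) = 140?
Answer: -2487240 - 44415*√83904735021/24481 ≈ -3.0128e+6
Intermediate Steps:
M = 1/24481 ≈ 4.0848e-5
W(S, P) = 2*P
(W(-3*(-6 + 0), -28*(-1)) + √(M + J(-133, -60)))*(3871 - 48286) = (2*(-28*(-1)) + √(1/24481 + 140))*(3871 - 48286) = (2*28 + √(3427341/24481))*(-44415) = (56 + √83904735021/24481)*(-44415) = -2487240 - 44415*√83904735021/24481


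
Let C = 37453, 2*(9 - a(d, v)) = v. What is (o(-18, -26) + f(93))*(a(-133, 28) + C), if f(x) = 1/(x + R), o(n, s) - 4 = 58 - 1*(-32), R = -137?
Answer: 38711870/11 ≈ 3.5193e+6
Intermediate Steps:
a(d, v) = 9 - v/2
o(n, s) = 94 (o(n, s) = 4 + (58 - 1*(-32)) = 4 + (58 + 32) = 4 + 90 = 94)
f(x) = 1/(-137 + x) (f(x) = 1/(x - 137) = 1/(-137 + x))
(o(-18, -26) + f(93))*(a(-133, 28) + C) = (94 + 1/(-137 + 93))*((9 - ½*28) + 37453) = (94 + 1/(-44))*((9 - 14) + 37453) = (94 - 1/44)*(-5 + 37453) = (4135/44)*37448 = 38711870/11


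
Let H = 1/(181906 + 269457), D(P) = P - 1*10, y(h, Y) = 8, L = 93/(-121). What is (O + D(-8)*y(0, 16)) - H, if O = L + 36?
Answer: -540035324/4964993 ≈ -108.77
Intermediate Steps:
L = -93/121 (L = 93*(-1/121) = -93/121 ≈ -0.76859)
O = 4263/121 (O = -93/121 + 36 = 4263/121 ≈ 35.231)
D(P) = -10 + P (D(P) = P - 10 = -10 + P)
H = 1/451363 ≈ 2.2155e-6
(O + D(-8)*y(0, 16)) - H = (4263/121 + (-10 - 8)*8) - 1*1/451363 = (4263/121 - 18*8) - 1/451363 = (4263/121 - 144) - 1/451363 = -13161/121 - 1/451363 = -540035324/4964993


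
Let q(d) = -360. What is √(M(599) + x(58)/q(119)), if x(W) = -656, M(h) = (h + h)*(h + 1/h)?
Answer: √161461310/15 ≈ 847.12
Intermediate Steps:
M(h) = 2*h*(h + 1/h) (M(h) = (2*h)*(h + 1/h) = 2*h*(h + 1/h))
√(M(599) + x(58)/q(119)) = √((2 + 2*599²) - 656/(-360)) = √((2 + 2*358801) - 656*(-1/360)) = √((2 + 717602) + 82/45) = √(717604 + 82/45) = √(32292262/45) = √161461310/15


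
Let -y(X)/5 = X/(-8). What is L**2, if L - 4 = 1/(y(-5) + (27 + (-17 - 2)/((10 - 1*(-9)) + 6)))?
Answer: 349390864/21372129 ≈ 16.348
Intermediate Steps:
y(X) = 5*X/8 (y(X) = -5*X/(-8) = -5*X*(-1)/8 = -(-5)*X/8 = 5*X/8)
L = 18692/4623 (L = 4 + 1/((5/8)*(-5) + (27 + (-17 - 2)/((10 - 1*(-9)) + 6))) = 4 + 1/(-25/8 + (27 - 19/((10 + 9) + 6))) = 4 + 1/(-25/8 + (27 - 19/(19 + 6))) = 4 + 1/(-25/8 + (27 - 19/25)) = 4 + 1/(-25/8 + 656/25) = 4 + 1/(4623/200) = 4 + 200/4623 = 18692/4623 ≈ 4.0433)
L**2 = (18692/4623)**2 = 349390864/21372129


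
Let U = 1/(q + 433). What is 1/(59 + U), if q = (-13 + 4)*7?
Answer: 370/21831 ≈ 0.016948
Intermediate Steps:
q = -63 (q = -9*7 = -63)
U = 1/370 (U = 1/(-63 + 433) = 1/370 ≈ 0.0027027)
1/(59 + U) = 1/(59 + 1/370) = 1/(21831/370) = 370/21831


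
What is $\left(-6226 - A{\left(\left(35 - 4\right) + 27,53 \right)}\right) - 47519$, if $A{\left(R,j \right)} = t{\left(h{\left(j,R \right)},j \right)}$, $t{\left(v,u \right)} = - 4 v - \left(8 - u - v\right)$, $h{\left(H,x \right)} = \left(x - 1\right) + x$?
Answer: $-53445$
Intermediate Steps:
$h{\left(H,x \right)} = -1 + 2 x$ ($h{\left(H,x \right)} = \left(-1 + x\right) + x = -1 + 2 x$)
$t{\left(v,u \right)} = -8 + u - 3 v$ ($t{\left(v,u \right)} = - 4 v - \left(8 - u - v\right) = - 4 v + \left(-8 + u + v\right) = -8 + u - 3 v$)
$A{\left(R,j \right)} = -5 + j - 6 R$ ($A{\left(R,j \right)} = -8 + j - 3 \left(-1 + 2 R\right) = -8 + j - \left(-3 + 6 R\right) = -5 + j - 6 R$)
$\left(-6226 - A{\left(\left(35 - 4\right) + 27,53 \right)}\right) - 47519 = \left(-6226 - \left(-5 + 53 - 6 \left(\left(35 - 4\right) + 27\right)\right)\right) - 47519 = \left(-6226 - \left(-5 + 53 - 6 \left(31 + 27\right)\right)\right) - 47519 = \left(-6226 - \left(-5 + 53 - 348\right)\right) - 47519 = \left(-6226 - -300\right) - 47519 = \left(-6226 + 300\right) - 47519 = -5926 - 47519 = -53445$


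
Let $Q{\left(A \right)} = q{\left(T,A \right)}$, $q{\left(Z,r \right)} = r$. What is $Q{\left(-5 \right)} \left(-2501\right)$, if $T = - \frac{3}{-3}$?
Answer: $12505$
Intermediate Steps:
$T = 1$ ($T = \left(-3\right) \left(- \frac{1}{3}\right) = 1$)
$Q{\left(A \right)} = A$
$Q{\left(-5 \right)} \left(-2501\right) = \left(-5\right) \left(-2501\right) = 12505$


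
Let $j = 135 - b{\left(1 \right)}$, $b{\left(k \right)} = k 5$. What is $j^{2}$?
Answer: $16900$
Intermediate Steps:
$b{\left(k \right)} = 5 k$
$j = 130$ ($j = 135 - 5 \cdot 1 = 135 - 5 = 130$)
$j^{2} = 130^{2} = 16900$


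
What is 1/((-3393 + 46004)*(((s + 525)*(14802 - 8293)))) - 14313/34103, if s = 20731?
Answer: -84381688332168769/201052799356746632 ≈ -0.41970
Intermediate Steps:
1/((-3393 + 46004)*(((s + 525)*(14802 - 8293)))) - 14313/34103 = 1/((-3393 + 46004)*(((20731 + 525)*(14802 - 8293)))) - 14313/34103 = 1/(42611*((21256*6509))) - 14313*1/34103 = (1/42611)/138355304 - 14313/34103 = (1/42611)*(1/138355304) - 14313/34103 = 1/5895457858744 - 14313/34103 = -84381688332168769/201052799356746632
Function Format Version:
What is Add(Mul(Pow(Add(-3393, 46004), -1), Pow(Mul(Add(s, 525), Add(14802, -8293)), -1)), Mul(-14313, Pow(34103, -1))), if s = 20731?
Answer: Rational(-84381688332168769, 201052799356746632) ≈ -0.41970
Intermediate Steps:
Add(Mul(Pow(Add(-3393, 46004), -1), Pow(Mul(Add(s, 525), Add(14802, -8293)), -1)), Mul(-14313, Pow(34103, -1))) = Add(Mul(Pow(Add(-3393, 46004), -1), Pow(Mul(Add(20731, 525), Add(14802, -8293)), -1)), Mul(-14313, Pow(34103, -1))) = Add(Mul(Pow(42611, -1), Pow(Mul(21256, 6509), -1)), Mul(-14313, Rational(1, 34103))) = Add(Mul(Rational(1, 42611), Pow(138355304, -1)), Rational(-14313, 34103)) = Add(Mul(Rational(1, 42611), Rational(1, 138355304)), Rational(-14313, 34103)) = Add(Rational(1, 5895457858744), Rational(-14313, 34103)) = Rational(-84381688332168769, 201052799356746632)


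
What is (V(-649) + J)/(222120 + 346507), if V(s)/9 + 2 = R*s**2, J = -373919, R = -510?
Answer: -1933686527/568627 ≈ -3400.6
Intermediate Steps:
V(s) = -18 - 4590*s**2 (V(s) = -18 + 9*(-510*s**2) = -18 - 4590*s**2)
(V(-649) + J)/(222120 + 346507) = ((-18 - 4590*(-649)**2) - 373919)/(222120 + 346507) = ((-18 - 4590*421201) - 373919)/568627 = ((-18 - 1933312590) - 373919)*(1/568627) = (-1933312608 - 373919)*(1/568627) = -1933686527*1/568627 = -1933686527/568627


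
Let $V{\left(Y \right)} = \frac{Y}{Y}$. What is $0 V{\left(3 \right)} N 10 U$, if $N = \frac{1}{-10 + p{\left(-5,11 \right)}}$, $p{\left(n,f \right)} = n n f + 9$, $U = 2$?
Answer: $0$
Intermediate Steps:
$V{\left(Y \right)} = 1$
$p{\left(n,f \right)} = 9 + f n^{2}$ ($p{\left(n,f \right)} = n^{2} f + 9 = f n^{2} + 9 = 9 + f n^{2}$)
$N = \frac{1}{274}$ ($N = \frac{1}{-10 + \left(9 + 11 \left(-5\right)^{2}\right)} = \frac{1}{-10 + \left(9 + 11 \cdot 25\right)} = \frac{1}{-10 + \left(9 + 275\right)} = \frac{1}{-10 + 284} = \frac{1}{274} \approx 0.0036496$)
$0 V{\left(3 \right)} N 10 U = 0 \cdot 1 \cdot \frac{1}{274} \cdot 10 \cdot 2 = 0 \cdot \frac{1}{274} \cdot 20 = 0 \cdot 20 = 0$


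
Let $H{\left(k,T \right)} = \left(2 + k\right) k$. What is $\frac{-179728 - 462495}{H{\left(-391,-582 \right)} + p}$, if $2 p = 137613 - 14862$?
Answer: $- \frac{1284446}{426949} \approx -3.0084$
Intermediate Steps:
$H{\left(k,T \right)} = k \left(2 + k\right)$
$p = \frac{122751}{2}$ ($p = \frac{137613 - 14862}{2} = \frac{1}{2} \cdot 122751 = \frac{122751}{2} \approx 61376.0$)
$\frac{-179728 - 462495}{H{\left(-391,-582 \right)} + p} = \frac{-179728 - 462495}{- 391 \left(2 - 391\right) + \frac{122751}{2}} = - \frac{642223}{\left(-391\right) \left(-389\right) + \frac{122751}{2}} = - \frac{642223}{152099 + \frac{122751}{2}} = - \frac{642223}{\frac{426949}{2}} = \left(-642223\right) \frac{2}{426949} = - \frac{1284446}{426949}$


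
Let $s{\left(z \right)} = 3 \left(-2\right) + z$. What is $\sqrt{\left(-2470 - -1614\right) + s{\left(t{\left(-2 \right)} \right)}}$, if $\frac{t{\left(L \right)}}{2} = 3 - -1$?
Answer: $i \sqrt{854} \approx 29.223 i$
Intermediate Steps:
$t{\left(L \right)} = 8$ ($t{\left(L \right)} = 2 \left(3 - -1\right) = 2 \left(3 + 1\right) = 2 \cdot 4 = 8$)
$s{\left(z \right)} = -6 + z$
$\sqrt{\left(-2470 - -1614\right) + s{\left(t{\left(-2 \right)} \right)}} = \sqrt{\left(-2470 - -1614\right) + \left(-6 + 8\right)} = \sqrt{\left(-2470 + 1614\right) + 2} = \sqrt{-856 + 2} = \sqrt{-854} = i \sqrt{854}$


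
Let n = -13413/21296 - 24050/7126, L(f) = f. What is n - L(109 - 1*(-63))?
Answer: -13354830375/75877648 ≈ -176.00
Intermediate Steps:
n = -303874919/75877648 (n = -13413*1/21296 - 24050*1/7126 = -13413/21296 - 12025/3563 = -303874919/75877648 ≈ -4.0048)
n - L(109 - 1*(-63)) = -303874919/75877648 - (109 - 1*(-63)) = -303874919/75877648 - (109 + 63) = -303874919/75877648 - 1*172 = -303874919/75877648 - 172 = -13354830375/75877648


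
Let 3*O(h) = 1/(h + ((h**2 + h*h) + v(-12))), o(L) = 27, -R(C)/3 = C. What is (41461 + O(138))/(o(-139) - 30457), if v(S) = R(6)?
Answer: -950485133/697601664 ≈ -1.3625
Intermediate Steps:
R(C) = -3*C
v(S) = -18 (v(S) = -3*6 = -18)
O(h) = 1/(3*(-18 + h + 2*h**2)) (O(h) = 1/(3*(h + ((h**2 + h*h) - 18))) = 1/(3*(h + ((h**2 + h**2) - 18))) = 1/(3*(h + (2*h**2 - 18))) = 1/(3*(h + (-18 + 2*h**2))) = 1/(3*(-18 + h + 2*h**2)))
(41461 + O(138))/(o(-139) - 30457) = (41461 + 1/(3*(-18 + 138 + 2*138**2)))/(27 - 30457) = (41461 + 1/(3*(-18 + 138 + 2*19044)))/(-30430) = (41461 + 1/(3*(-18 + 138 + 38088)))*(-1/30430) = (41461 + (1/3)/38208)*(-1/30430) = (41461 + (1/3)*(1/38208))*(-1/30430) = (41461 + 1/114624)*(-1/30430) = (4752425665/114624)*(-1/30430) = -950485133/697601664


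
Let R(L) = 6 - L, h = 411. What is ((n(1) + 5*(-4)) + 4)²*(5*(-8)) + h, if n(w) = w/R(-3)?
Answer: -784669/81 ≈ -9687.3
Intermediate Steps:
n(w) = w/9 (n(w) = w/(6 - 1*(-3)) = w/(6 + 3) = w/9)
((n(1) + 5*(-4)) + 4)²*(5*(-8)) + h = (((⅑)*1 + 5*(-4)) + 4)²*(5*(-8)) + 411 = ((⅑ - 20) + 4)²*(-40) + 411 = (-179/9 + 4)²*(-40) + 411 = (-143/9)²*(-40) + 411 = (20449/81)*(-40) + 411 = -817960/81 + 411 = -784669/81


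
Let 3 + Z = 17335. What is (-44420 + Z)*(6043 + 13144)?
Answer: -519737456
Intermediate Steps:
Z = 17332 (Z = -3 + 17335 = 17332)
(-44420 + Z)*(6043 + 13144) = (-44420 + 17332)*(6043 + 13144) = -27088*19187 = -519737456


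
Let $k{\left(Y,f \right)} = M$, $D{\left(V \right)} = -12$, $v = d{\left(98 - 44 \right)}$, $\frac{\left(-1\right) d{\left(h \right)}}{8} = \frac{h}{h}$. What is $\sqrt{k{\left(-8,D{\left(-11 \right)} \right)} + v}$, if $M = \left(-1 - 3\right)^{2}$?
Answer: $2 \sqrt{2} \approx 2.8284$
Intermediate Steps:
$d{\left(h \right)} = -8$ ($d{\left(h \right)} = - 8 \frac{h}{h} = \left(-8\right) 1 = -8$)
$v = -8$
$M = 16$ ($M = \left(-4\right)^{2} = 16$)
$k{\left(Y,f \right)} = 16$
$\sqrt{k{\left(-8,D{\left(-11 \right)} \right)} + v} = \sqrt{16 - 8} = \sqrt{8} = 2 \sqrt{2}$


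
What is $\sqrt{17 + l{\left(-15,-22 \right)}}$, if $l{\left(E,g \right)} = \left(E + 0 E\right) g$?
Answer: $\sqrt{347} \approx 18.628$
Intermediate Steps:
$l{\left(E,g \right)} = E g$ ($l{\left(E,g \right)} = \left(E + 0\right) g = E g$)
$\sqrt{17 + l{\left(-15,-22 \right)}} = \sqrt{17 - -330} = \sqrt{17 + 330} = \sqrt{347}$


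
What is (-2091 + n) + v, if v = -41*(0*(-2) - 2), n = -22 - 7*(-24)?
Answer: -1863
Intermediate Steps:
n = 146 (n = -22 + 168 = 146)
v = 82 (v = -41*(0 - 2) = -41*(-2) = 82)
(-2091 + n) + v = (-2091 + 146) + 82 = -1945 + 82 = -1863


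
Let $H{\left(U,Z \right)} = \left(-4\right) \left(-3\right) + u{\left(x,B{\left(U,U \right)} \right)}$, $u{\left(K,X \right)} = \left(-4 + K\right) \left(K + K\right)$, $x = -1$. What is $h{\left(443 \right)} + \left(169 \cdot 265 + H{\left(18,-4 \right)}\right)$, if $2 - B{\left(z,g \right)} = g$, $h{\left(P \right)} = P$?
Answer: $45250$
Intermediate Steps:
$B{\left(z,g \right)} = 2 - g$
$u{\left(K,X \right)} = 2 K \left(-4 + K\right)$ ($u{\left(K,X \right)} = \left(-4 + K\right) 2 K = 2 K \left(-4 + K\right)$)
$H{\left(U,Z \right)} = 22$ ($H{\left(U,Z \right)} = \left(-4\right) \left(-3\right) + 2 \left(-1\right) \left(-4 - 1\right) = 12 + 2 \left(-1\right) \left(-5\right) = 12 + 10 = 22$)
$h{\left(443 \right)} + \left(169 \cdot 265 + H{\left(18,-4 \right)}\right) = 443 + \left(169 \cdot 265 + 22\right) = 443 + \left(44785 + 22\right) = 443 + 44807 = 45250$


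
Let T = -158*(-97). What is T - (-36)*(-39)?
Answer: 13922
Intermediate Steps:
T = 15326
T - (-36)*(-39) = 15326 - (-36)*(-39) = 15326 - 1*1404 = 15326 - 1404 = 13922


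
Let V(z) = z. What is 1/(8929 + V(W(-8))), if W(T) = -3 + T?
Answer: 1/8918 ≈ 0.00011213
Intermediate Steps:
1/(8929 + V(W(-8))) = 1/(8929 + (-3 - 8)) = 1/(8929 - 11) = 1/8918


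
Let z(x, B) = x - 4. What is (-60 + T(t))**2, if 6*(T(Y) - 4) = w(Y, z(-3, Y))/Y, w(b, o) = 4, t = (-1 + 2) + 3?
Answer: 112225/36 ≈ 3117.4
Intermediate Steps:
z(x, B) = -4 + x
t = 4 (t = 1 + 3 = 4)
T(Y) = 4 + 2/(3*Y) (T(Y) = 4 + (4/Y)/6 = 4 + 2/(3*Y))
(-60 + T(t))**2 = (-60 + (4 + (2/3)/4))**2 = (-60 + (4 + (2/3)*(1/4)))**2 = (-60 + (4 + 1/6))**2 = (-60 + 25/6)**2 = (-335/6)**2 = 112225/36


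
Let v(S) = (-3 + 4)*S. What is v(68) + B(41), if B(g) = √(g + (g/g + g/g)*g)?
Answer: 68 + √123 ≈ 79.091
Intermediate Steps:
v(S) = S (v(S) = 1*S = S)
B(g) = √3*√g (B(g) = √(g + (1 + 1)*g) = √(g + 2*g) = √(3*g) = √3*√g)
v(68) + B(41) = 68 + √3*√41 = 68 + √123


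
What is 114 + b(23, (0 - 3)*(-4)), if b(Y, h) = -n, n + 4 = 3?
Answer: 115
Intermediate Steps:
n = -1 (n = -4 + 3 = -1)
b(Y, h) = 1 (b(Y, h) = -1*(-1) = 1)
114 + b(23, (0 - 3)*(-4)) = 114 + 1 = 115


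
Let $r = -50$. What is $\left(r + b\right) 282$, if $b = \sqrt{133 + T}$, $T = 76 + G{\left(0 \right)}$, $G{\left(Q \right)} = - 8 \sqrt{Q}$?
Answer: $-14100 + 282 \sqrt{209} \approx -10023.0$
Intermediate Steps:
$T = 76$ ($T = 76 - 8 \sqrt{0} = 76 - 0 = 76 + 0 = 76$)
$b = \sqrt{209}$ ($b = \sqrt{133 + 76} = \sqrt{209} \approx 14.457$)
$\left(r + b\right) 282 = \left(-50 + \sqrt{209}\right) 282 = -14100 + 282 \sqrt{209}$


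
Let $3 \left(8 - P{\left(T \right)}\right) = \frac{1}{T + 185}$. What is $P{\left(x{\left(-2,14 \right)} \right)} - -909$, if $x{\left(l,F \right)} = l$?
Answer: $\frac{503432}{549} \approx 917.0$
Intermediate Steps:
$P{\left(T \right)} = 8 - \frac{1}{3 \left(185 + T\right)}$ ($P{\left(T \right)} = 8 - \frac{1}{3 \left(T + 185\right)} = 8 - \frac{1}{3 \left(185 + T\right)}$)
$P{\left(x{\left(-2,14 \right)} \right)} - -909 = \frac{4439 + 24 \left(-2\right)}{3 \left(185 - 2\right)} - -909 = \frac{4439 - 48}{3 \cdot 183} + 909 = \frac{1}{3} \cdot \frac{1}{183} \cdot 4391 + 909 = \frac{4391}{549} + 909 = \frac{503432}{549}$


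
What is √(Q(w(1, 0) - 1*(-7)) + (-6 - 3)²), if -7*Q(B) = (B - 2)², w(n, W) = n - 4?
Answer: √3941/7 ≈ 8.9682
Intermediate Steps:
w(n, W) = -4 + n
Q(B) = -(-2 + B)²/7 (Q(B) = -(B - 2)²/7 = -(-2 + B)²/7)
√(Q(w(1, 0) - 1*(-7)) + (-6 - 3)²) = √(-(-2 + ((-4 + 1) - 1*(-7)))²/7 + (-6 - 3)²) = √(-(-2 + (-3 + 7))²/7 + (-9)²) = √(-(-2 + 4)²/7 + 81) = √(-⅐*2² + 81) = √(-⅐*4 + 81) = √(-4/7 + 81) = √(563/7) = √3941/7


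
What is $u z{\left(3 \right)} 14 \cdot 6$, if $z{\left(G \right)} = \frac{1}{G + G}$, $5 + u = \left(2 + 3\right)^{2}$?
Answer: $280$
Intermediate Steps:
$u = 20$ ($u = -5 + \left(2 + 3\right)^{2} = -5 + 5^{2} = -5 + 25 = 20$)
$z{\left(G \right)} = \frac{1}{2 G}$
$u z{\left(3 \right)} 14 \cdot 6 = 20 \frac{1}{2 \cdot 3} \cdot 14 \cdot 6 = 20 \cdot \frac{1}{2} \cdot \frac{1}{3} \cdot 84 = 20 \cdot \frac{1}{6} \cdot 84 = \frac{10}{3} \cdot 84 = 280$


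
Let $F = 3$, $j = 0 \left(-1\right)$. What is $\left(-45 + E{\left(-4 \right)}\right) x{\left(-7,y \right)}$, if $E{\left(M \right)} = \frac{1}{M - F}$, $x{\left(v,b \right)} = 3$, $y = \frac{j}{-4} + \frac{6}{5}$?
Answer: $- \frac{948}{7} \approx -135.43$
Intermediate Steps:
$j = 0$
$y = \frac{6}{5}$ ($y = \frac{0}{-4} + \frac{6}{5} = 0 \left(- \frac{1}{4}\right) + 6 \cdot \frac{1}{5} = 0 + \frac{6}{5} = \frac{6}{5} \approx 1.2$)
$E{\left(M \right)} = \frac{1}{-3 + M}$ ($E{\left(M \right)} = \frac{1}{M - 3} = \frac{1}{-3 + M}$)
$\left(-45 + E{\left(-4 \right)}\right) x{\left(-7,y \right)} = \left(-45 + \frac{1}{-3 - 4}\right) 3 = \left(-45 + \frac{1}{-7}\right) 3 = \left(-45 - \frac{1}{7}\right) 3 = \left(- \frac{316}{7}\right) 3 = - \frac{948}{7}$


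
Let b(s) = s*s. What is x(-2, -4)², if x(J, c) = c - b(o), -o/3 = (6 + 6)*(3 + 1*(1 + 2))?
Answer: 2177155600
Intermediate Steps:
o = -216 (o = -3*(6 + 6)*(3 + 1*(1 + 2)) = -36*(3 + 1*3) = -36*(3 + 3) = -36*6 = -3*72 = -216)
b(s) = s²
x(J, c) = -46656 + c (x(J, c) = c - 1*(-216)² = c - 1*46656 = c - 46656 = -46656 + c)
x(-2, -4)² = (-46656 - 4)² = (-46660)² = 2177155600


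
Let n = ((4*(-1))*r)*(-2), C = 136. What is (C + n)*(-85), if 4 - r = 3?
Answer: -12240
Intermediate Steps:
r = 1 (r = 4 - 1*3 = 4 - 3 = 1)
n = 8 (n = ((4*(-1))*1)*(-2) = -4*1*(-2) = -4*(-2) = 8)
(C + n)*(-85) = (136 + 8)*(-85) = 144*(-85) = -12240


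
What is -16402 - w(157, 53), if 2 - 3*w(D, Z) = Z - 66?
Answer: -16407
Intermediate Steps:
w(D, Z) = 68/3 - Z/3 (w(D, Z) = ⅔ - (Z - 66)/3 = ⅔ - (-66 + Z)/3 = ⅔ + (22 - Z/3) = 68/3 - Z/3)
-16402 - w(157, 53) = -16402 - (68/3 - ⅓*53) = -16402 - (68/3 - 53/3) = -16402 - 1*5 = -16402 - 5 = -16407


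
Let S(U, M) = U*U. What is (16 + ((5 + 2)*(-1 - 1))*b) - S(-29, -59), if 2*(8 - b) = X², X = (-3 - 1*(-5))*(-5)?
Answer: -237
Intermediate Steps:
X = -10 (X = (-3 + 5)*(-5) = 2*(-5) = -10)
S(U, M) = U²
b = -42 (b = 8 - ½*(-10)² = 8 - ½*100 = 8 - 50 = -42)
(16 + ((5 + 2)*(-1 - 1))*b) - S(-29, -59) = (16 + ((5 + 2)*(-1 - 1))*(-42)) - 1*(-29)² = (16 + (7*(-2))*(-42)) - 1*841 = (16 - 14*(-42)) - 841 = (16 + 588) - 841 = 604 - 841 = -237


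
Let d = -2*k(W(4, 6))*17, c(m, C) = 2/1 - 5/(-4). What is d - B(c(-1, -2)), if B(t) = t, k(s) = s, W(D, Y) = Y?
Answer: -829/4 ≈ -207.25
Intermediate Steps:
c(m, C) = 13/4 (c(m, C) = 2*1 - 5*(-1/4) = 2 + 5/4 = 13/4)
d = -204 (d = -2*6*17 = -12*17 = -204)
d - B(c(-1, -2)) = -204 - 1*13/4 = -204 - 13/4 = -829/4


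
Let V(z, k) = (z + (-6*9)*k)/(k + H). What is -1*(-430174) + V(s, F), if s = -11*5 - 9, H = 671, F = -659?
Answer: 2598805/6 ≈ 4.3313e+5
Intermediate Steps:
s = -64 (s = -55 - 9 = -64)
V(z, k) = (z - 54*k)/(671 + k) (V(z, k) = (z + (-6*9)*k)/(k + 671) = (z - 54*k)/(671 + k))
-1*(-430174) + V(s, F) = -1*(-430174) + (-64 - 54*(-659))/(671 - 659) = 430174 + (-64 + 35586)/12 = 430174 + (1/12)*35522 = 430174 + 17761/6 = 2598805/6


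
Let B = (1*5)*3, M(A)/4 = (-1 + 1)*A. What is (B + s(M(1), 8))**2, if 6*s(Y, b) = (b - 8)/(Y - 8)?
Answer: 225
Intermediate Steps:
M(A) = 0 (M(A) = 4*((-1 + 1)*A) = 4*(0*A) = 4*0 = 0)
s(Y, b) = (-8 + b)/(6*(-8 + Y)) (s(Y, b) = ((b - 8)/(Y - 8))/6 = ((-8 + b)/(-8 + Y))/6 = (-8 + b)/(6*(-8 + Y)))
B = 15 (B = 5*3 = 15)
(B + s(M(1), 8))**2 = (15 + (-8 + 8)/(6*(-8 + 0)))**2 = (15 + (1/6)*0/(-8))**2 = (15 + (1/6)*(-1/8)*0)**2 = (15 + 0)**2 = 15**2 = 225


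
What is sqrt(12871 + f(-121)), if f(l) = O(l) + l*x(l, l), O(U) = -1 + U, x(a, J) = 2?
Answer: sqrt(12507) ≈ 111.83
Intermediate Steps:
f(l) = -1 + 3*l (f(l) = (-1 + l) + l*2 = (-1 + l) + 2*l = -1 + 3*l)
sqrt(12871 + f(-121)) = sqrt(12871 + (-1 + 3*(-121))) = sqrt(12871 + (-1 - 363)) = sqrt(12871 - 364) = sqrt(12507)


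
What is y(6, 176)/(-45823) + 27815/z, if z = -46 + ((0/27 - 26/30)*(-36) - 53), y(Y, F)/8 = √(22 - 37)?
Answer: -139075/339 - 8*I*√15/45823 ≈ -410.25 - 0.00067616*I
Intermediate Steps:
y(Y, F) = 8*I*√15 (y(Y, F) = 8*√(22 - 37) = 8*√(-15) = 8*(I*√15) = 8*I*√15)
z = -339/5 (z = -46 + ((0*(1/27) - 26*1/30)*(-36) - 53) = -46 + ((0 - 13/15)*(-36) - 53) = -46 + (-13/15*(-36) - 53) = -46 + (156/5 - 53) = -46 - 109/5 = -339/5 ≈ -67.800)
y(6, 176)/(-45823) + 27815/z = (8*I*√15)/(-45823) + 27815/(-339/5) = (8*I*√15)*(-1/45823) + 27815*(-5/339) = -8*I*√15/45823 - 139075/339 = -139075/339 - 8*I*√15/45823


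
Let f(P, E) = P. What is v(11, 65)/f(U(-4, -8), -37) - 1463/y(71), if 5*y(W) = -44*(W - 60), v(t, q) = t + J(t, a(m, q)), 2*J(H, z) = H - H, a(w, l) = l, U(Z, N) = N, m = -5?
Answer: 1209/88 ≈ 13.739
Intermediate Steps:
J(H, z) = 0 (J(H, z) = (H - H)/2 = (½)*0 = 0)
v(t, q) = t (v(t, q) = t + 0 = t)
y(W) = 528 - 44*W/5 (y(W) = (-44*(W - 60))/5 = (-44*(-60 + W))/5 = (2640 - 44*W)/5 = 528 - 44*W/5)
v(11, 65)/f(U(-4, -8), -37) - 1463/y(71) = 11/(-8) - 1463/(528 - 44/5*71) = 11*(-⅛) - 1463/(528 - 3124/5) = -11/8 - 1463/(-484/5) = -11/8 - 1463*(-5/484) = -11/8 + 665/44 = 1209/88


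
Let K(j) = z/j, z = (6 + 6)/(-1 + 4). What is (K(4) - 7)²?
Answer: 36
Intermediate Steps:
z = 4 (z = 12/3 = 12*(⅓) = 4)
K(j) = 4/j
(K(4) - 7)² = (4/4 - 7)² = (4*(¼) - 7)² = (1 - 7)² = (-6)² = 36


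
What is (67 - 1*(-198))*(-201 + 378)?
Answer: 46905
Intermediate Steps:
(67 - 1*(-198))*(-201 + 378) = (67 + 198)*177 = 265*177 = 46905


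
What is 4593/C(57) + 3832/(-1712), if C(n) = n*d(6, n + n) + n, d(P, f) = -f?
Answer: -1356047/459458 ≈ -2.9514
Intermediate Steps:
C(n) = n - 2*n² (C(n) = n*(-(n + n)) + n = n*(-2*n) + n = -2*n² + n = n - 2*n²)
4593/C(57) + 3832/(-1712) = 4593/((57*(1 - 2*57))) + 3832/(-1712) = 4593/((57*(1 - 114))) + 3832*(-1/1712) = 4593/((57*(-113))) - 479/214 = 4593/(-6441) - 479/214 = 4593*(-1/6441) - 479/214 = -1531/2147 - 479/214 = -1356047/459458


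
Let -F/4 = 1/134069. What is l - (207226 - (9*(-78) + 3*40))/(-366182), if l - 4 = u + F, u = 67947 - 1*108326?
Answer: -991064221816613/24546827279 ≈ -40374.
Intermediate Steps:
u = -40379 (u = 67947 - 108326 = -40379)
F = -4/134069 ≈ -2.9835e-5
l = -5413035879/134069 (l = 4 + (-40379 - 4/134069) = 4 - 5413572155/134069 = -5413035879/134069 ≈ -40375.)
l - (207226 - (9*(-78) + 3*40))/(-366182) = -5413035879/134069 - (207226 - (9*(-78) + 3*40))/(-366182) = -5413035879/134069 - (207226 - (-702 + 120))*(-1)/366182 = -5413035879/134069 - (207226 - 1*(-582))*(-1)/366182 = -5413035879/134069 - (207226 + 582)*(-1)/366182 = -5413035879/134069 - 207808*(-1)/366182 = -5413035879/134069 - 1*(-103904/183091) = -5413035879/134069 + 103904/183091 = -991064221816613/24546827279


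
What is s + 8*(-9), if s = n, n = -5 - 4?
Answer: -81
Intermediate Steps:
n = -9
s = -9
s + 8*(-9) = -9 + 8*(-9) = -9 - 72 = -81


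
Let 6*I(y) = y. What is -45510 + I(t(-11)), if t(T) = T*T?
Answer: -272939/6 ≈ -45490.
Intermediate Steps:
t(T) = T²
I(y) = y/6
-45510 + I(t(-11)) = -45510 + (⅙)*(-11)² = -45510 + (⅙)*121 = -45510 + 121/6 = -272939/6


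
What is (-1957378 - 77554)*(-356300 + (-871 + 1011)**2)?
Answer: 685161604400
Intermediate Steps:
(-1957378 - 77554)*(-356300 + (-871 + 1011)**2) = -2034932*(-356300 + 140**2) = -2034932*(-356300 + 19600) = -2034932*(-336700) = 685161604400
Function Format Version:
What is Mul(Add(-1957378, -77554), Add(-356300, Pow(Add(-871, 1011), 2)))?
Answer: 685161604400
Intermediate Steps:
Mul(Add(-1957378, -77554), Add(-356300, Pow(Add(-871, 1011), 2))) = Mul(-2034932, Add(-356300, Pow(140, 2))) = Mul(-2034932, Add(-356300, 19600)) = Mul(-2034932, -336700) = 685161604400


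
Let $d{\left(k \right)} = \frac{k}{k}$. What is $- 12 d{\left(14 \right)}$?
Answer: $-12$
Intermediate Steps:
$d{\left(k \right)} = 1$
$- 12 d{\left(14 \right)} = \left(-12\right) 1 = -12$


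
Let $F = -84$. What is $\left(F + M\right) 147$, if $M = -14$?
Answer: $-14406$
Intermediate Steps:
$\left(F + M\right) 147 = \left(-84 - 14\right) 147 = \left(-98\right) 147 = -14406$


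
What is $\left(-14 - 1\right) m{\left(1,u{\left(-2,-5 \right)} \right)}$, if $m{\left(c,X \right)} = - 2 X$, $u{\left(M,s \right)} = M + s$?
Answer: $-210$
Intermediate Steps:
$\left(-14 - 1\right) m{\left(1,u{\left(-2,-5 \right)} \right)} = \left(-14 - 1\right) \left(- 2 \left(-2 - 5\right)\right) = - 15 \left(\left(-2\right) \left(-7\right)\right) = \left(-15\right) 14 = -210$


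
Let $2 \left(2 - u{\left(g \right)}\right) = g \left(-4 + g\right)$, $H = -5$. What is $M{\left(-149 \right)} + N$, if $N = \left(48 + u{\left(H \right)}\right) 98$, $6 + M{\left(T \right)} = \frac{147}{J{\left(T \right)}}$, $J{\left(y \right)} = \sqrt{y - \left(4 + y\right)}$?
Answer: $2689 - \frac{147 i}{2} \approx 2689.0 - 73.5 i$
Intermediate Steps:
$J{\left(y \right)} = 2 i$ ($J{\left(y \right)} = \sqrt{-4} = 2 i$)
$u{\left(g \right)} = 2 - \frac{g \left(-4 + g\right)}{2}$
$M{\left(T \right)} = -6 - \frac{147 i}{2}$ ($M{\left(T \right)} = -6 + \frac{147}{2 i} = -6 + 147 \left(- \frac{i}{2}\right) = -6 - \frac{147 i}{2}$)
$N = 2695$ ($N = \left(48 + \left(2 + 2 \left(-5\right) - \frac{\left(-5\right)^{2}}{2}\right)\right) 98 = \left(48 - \frac{41}{2}\right) 98 = \frac{55}{2} \cdot 98 = 2695$)
$M{\left(-149 \right)} + N = \left(-6 - \frac{147 i}{2}\right) + 2695 = 2689 - \frac{147 i}{2}$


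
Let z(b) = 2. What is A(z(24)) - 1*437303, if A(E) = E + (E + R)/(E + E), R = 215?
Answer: -1748987/4 ≈ -4.3725e+5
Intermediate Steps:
A(E) = E + (215 + E)/(2*E) (A(E) = E + (E + 215)/(E + E) = E + (215 + E)/((2*E)) = E + (215 + E)*(1/(2*E)) = E + (215 + E)/(2*E))
A(z(24)) - 1*437303 = (1/2 + 2 + (215/2)/2) - 1*437303 = (1/2 + 2 + (215/2)*(1/2)) - 437303 = (1/2 + 2 + 215/4) - 437303 = 225/4 - 437303 = -1748987/4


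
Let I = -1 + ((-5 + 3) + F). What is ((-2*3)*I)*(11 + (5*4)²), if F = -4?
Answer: 17262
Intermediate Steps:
I = -7 (I = -1 + ((-5 + 3) - 4) = -1 + (-2 - 4) = -1 - 6 = -7)
((-2*3)*I)*(11 + (5*4)²) = (-2*3*(-7))*(11 + (5*4)²) = (-6*(-7))*(11 + 20²) = 42*(11 + 400) = 42*411 = 17262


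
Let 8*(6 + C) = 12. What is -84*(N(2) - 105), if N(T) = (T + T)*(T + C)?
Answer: 9660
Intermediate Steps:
C = -9/2 (C = -6 + (⅛)*12 = -6 + 3/2 = -9/2 ≈ -4.5000)
N(T) = 2*T*(-9/2 + T) (N(T) = (T + T)*(T - 9/2) = (2*T)*(-9/2 + T) = 2*T*(-9/2 + T))
-84*(N(2) - 105) = -84*(2*(-9 + 2*2) - 105) = -84*(2*(-9 + 4) - 105) = -84*(2*(-5) - 105) = -84*(-10 - 105) = -84*(-115) = 9660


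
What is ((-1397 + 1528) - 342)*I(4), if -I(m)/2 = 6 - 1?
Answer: 2110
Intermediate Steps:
I(m) = -10 (I(m) = -2*(6 - 1) = -2*5 = -10)
((-1397 + 1528) - 342)*I(4) = ((-1397 + 1528) - 342)*(-10) = (131 - 342)*(-10) = -211*(-10) = 2110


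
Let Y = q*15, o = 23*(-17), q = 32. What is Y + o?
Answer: 89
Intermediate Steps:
o = -391
Y = 480 (Y = 32*15 = 480)
Y + o = 480 - 391 = 89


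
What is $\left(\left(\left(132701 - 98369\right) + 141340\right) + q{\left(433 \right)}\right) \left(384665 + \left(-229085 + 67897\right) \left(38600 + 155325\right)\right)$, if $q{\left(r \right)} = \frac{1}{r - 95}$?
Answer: $- \frac{1856010443545353195}{338} \approx -5.4912 \cdot 10^{15}$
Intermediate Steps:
$q{\left(r \right)} = \frac{1}{-95 + r}$
$\left(\left(\left(132701 - 98369\right) + 141340\right) + q{\left(433 \right)}\right) \left(384665 + \left(-229085 + 67897\right) \left(38600 + 155325\right)\right) = \left(\left(\left(132701 - 98369\right) + 141340\right) + \frac{1}{-95 + 433}\right) \left(384665 + \left(-229085 + 67897\right) \left(38600 + 155325\right)\right) = \left(\left(34332 + 141340\right) + \frac{1}{338}\right) \left(384665 - 31258382900\right) = \left(175672 + \frac{1}{338}\right) \left(384665 - 31258382900\right) = \frac{59377137}{338} \left(-31257998235\right) = - \frac{1856010443545353195}{338}$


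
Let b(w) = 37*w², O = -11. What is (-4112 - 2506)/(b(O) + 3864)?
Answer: -6618/8341 ≈ -0.79343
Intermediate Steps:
(-4112 - 2506)/(b(O) + 3864) = (-4112 - 2506)/(37*(-11)² + 3864) = -6618/(37*121 + 3864) = -6618/(4477 + 3864) = -6618/8341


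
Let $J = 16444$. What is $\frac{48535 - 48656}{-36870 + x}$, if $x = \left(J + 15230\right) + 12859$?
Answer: $- \frac{121}{7663} \approx -0.01579$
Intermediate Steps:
$x = 44533$ ($x = \left(16444 + 15230\right) + 12859 = 31674 + 12859 = 44533$)
$\frac{48535 - 48656}{-36870 + x} = \frac{48535 - 48656}{-36870 + 44533} = - \frac{121}{7663}$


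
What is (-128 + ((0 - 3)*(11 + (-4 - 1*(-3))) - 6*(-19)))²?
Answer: 1936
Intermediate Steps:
(-128 + ((0 - 3)*(11 + (-4 - 1*(-3))) - 6*(-19)))² = (-128 + (-3*(11 + (-4 + 3)) + 114))² = (-128 + (-3*(11 - 1) + 114))² = (-128 + (-3*10 + 114))² = (-128 + (-30 + 114))² = (-128 + 84)² = (-44)² = 1936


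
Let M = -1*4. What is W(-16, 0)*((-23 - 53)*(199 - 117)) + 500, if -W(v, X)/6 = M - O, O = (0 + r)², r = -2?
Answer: -298636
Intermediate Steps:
M = -4
O = 4 (O = (0 - 2)² = (-2)² = 4)
W(v, X) = 48 (W(v, X) = -6*(-4 - 1*4) = -6*(-4 - 4) = -6*(-8) = 48)
W(-16, 0)*((-23 - 53)*(199 - 117)) + 500 = 48*((-23 - 53)*(199 - 117)) + 500 = 48*(-76*82) + 500 = 48*(-6232) + 500 = -299136 + 500 = -298636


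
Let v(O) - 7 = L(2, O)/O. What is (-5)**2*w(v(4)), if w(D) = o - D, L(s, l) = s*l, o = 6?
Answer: -75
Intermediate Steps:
L(s, l) = l*s
v(O) = 9 (v(O) = 7 + (O*2)/O = 7 + (2*O)/O = 7 + 2 = 9)
w(D) = 6 - D
(-5)**2*w(v(4)) = (-5)**2*(6 - 1*9) = 25*(6 - 9) = 25*(-3) = -75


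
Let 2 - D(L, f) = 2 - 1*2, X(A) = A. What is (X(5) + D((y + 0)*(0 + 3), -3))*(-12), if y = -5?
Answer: -84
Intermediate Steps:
D(L, f) = 2 (D(L, f) = 2 - (2 - 1*2) = 2 - (2 - 2) = 2 - 1*0 = 2 + 0 = 2)
(X(5) + D((y + 0)*(0 + 3), -3))*(-12) = (5 + 2)*(-12) = 7*(-12) = -84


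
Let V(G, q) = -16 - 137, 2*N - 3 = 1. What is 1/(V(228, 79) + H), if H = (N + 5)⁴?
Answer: 1/2248 ≈ 0.00044484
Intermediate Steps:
N = 2 (N = 3/2 + (½)*1 = 3/2 + ½ = 2)
V(G, q) = -153
H = 2401 (H = (2 + 5)⁴ = 7⁴ = 2401)
1/(V(228, 79) + H) = 1/(-153 + 2401) = 1/2248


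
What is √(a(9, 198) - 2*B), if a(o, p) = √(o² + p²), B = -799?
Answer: √(1598 + 9*√485) ≈ 42.382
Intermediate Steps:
√(a(9, 198) - 2*B) = √(√(9² + 198²) - 2*(-799)) = √(√(81 + 39204) + 1598) = √(√39285 + 1598) = √(9*√485 + 1598) = √(1598 + 9*√485)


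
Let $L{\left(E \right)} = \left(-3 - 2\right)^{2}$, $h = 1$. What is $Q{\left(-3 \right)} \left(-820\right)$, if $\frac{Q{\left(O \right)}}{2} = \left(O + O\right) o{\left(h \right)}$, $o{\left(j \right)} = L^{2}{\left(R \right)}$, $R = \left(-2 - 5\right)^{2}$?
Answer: $6150000$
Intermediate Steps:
$R = 49$ ($R = \left(-7\right)^{2} = 49$)
$L{\left(E \right)} = 25$ ($L{\left(E \right)} = \left(-3 - 2\right)^{2} = \left(-5\right)^{2} = 25$)
$o{\left(j \right)} = 625$ ($o{\left(j \right)} = 25^{2} = 625$)
$Q{\left(O \right)} = 2500 O$ ($Q{\left(O \right)} = 2 \left(O + O\right) 625 = 2 \cdot 2 O 625 = 2 \cdot 1250 O = 2500 O$)
$Q{\left(-3 \right)} \left(-820\right) = 2500 \left(-3\right) \left(-820\right) = \left(-7500\right) \left(-820\right) = 6150000$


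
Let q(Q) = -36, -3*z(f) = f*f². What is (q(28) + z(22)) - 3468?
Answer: -21160/3 ≈ -7053.3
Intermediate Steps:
z(f) = -f³/3 (z(f) = -f*f²/3 = -f³/3)
(q(28) + z(22)) - 3468 = (-36 - ⅓*22³) - 3468 = (-36 - ⅓*10648) - 3468 = (-36 - 10648/3) - 3468 = -10756/3 - 3468 = -21160/3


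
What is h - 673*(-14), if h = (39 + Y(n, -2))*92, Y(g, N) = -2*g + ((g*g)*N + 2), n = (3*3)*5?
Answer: -367686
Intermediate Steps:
n = 45 (n = 9*5 = 45)
Y(g, N) = 2 - 2*g + N*g**2 (Y(g, N) = -2*g + (g**2*N + 2) = -2*g + (N*g**2 + 2) = -2*g + (2 + N*g**2) = 2 - 2*g + N*g**2)
h = -377108 (h = (39 + (2 - 2*45 - 2*45**2))*92 = (39 + (2 - 90 - 2*2025))*92 = (39 + (2 - 90 - 4050))*92 = (39 - 4138)*92 = -4099*92 = -377108)
h - 673*(-14) = -377108 - 673*(-14) = -377108 + 9422 = -367686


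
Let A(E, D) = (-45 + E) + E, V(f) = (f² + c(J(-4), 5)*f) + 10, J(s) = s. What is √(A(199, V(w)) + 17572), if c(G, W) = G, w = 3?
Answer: 5*√717 ≈ 133.88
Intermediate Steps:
V(f) = 10 + f² - 4*f (V(f) = (f² - 4*f) + 10 = 10 + f² - 4*f)
A(E, D) = -45 + 2*E
√(A(199, V(w)) + 17572) = √((-45 + 2*199) + 17572) = √((-45 + 398) + 17572) = √(353 + 17572) = √17925 = 5*√717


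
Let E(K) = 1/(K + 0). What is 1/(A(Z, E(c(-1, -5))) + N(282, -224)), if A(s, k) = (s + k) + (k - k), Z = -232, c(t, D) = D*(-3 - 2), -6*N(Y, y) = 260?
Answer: -75/20647 ≈ -0.0036325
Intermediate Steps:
N(Y, y) = -130/3 (N(Y, y) = -⅙*260 = -130/3)
c(t, D) = -5*D (c(t, D) = D*(-5) = -5*D)
E(K) = 1/K
A(s, k) = k + s (A(s, k) = (k + s) + 0 = k + s)
1/(A(Z, E(c(-1, -5))) + N(282, -224)) = 1/((1/(-5*(-5)) - 232) - 130/3) = 1/((1/25 - 232) - 130/3) = 1/(-5799/25 - 130/3) = 1/(-20647/75) = -75/20647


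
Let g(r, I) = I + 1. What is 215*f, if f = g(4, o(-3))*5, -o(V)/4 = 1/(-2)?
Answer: 3225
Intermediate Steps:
o(V) = 2 (o(V) = -4/(-2) = -4*(-1/2) = 2)
g(r, I) = 1 + I
f = 15 (f = (1 + 2)*5 = 3*5 = 15)
215*f = 215*15 = 3225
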